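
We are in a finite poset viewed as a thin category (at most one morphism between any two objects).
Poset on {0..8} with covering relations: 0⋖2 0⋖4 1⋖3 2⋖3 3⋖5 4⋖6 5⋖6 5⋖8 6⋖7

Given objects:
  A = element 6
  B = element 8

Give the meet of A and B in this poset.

Answer: A∧B = 5

Work:
{x : x⊑A ∧ x⊑B} = {0,1,2,3,5}  (A=6, B=8)
  0 ⊑ 5
  1 ⊑ 5
  2 ⊑ 5
  3 ⊑ 5
  5 ⊑ 5
glb = 5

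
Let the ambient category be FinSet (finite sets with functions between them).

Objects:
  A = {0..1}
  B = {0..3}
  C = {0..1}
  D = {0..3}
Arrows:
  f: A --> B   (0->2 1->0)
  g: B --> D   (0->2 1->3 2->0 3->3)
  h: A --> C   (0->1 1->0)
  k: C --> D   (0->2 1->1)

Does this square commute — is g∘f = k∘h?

Answer: DOES NOT COMMUTE

Derivation:
Path 1 = f;g:
  0 f-->2 g-->0
  1 f-->0 g-->2
  result₁ = (0->0 1->2)
Path 2 = h;k:
  0 h-->1 k-->1
  1 h-->0 k-->2
  result₂ = (0->1 1->2)
Equal? differ; not commutative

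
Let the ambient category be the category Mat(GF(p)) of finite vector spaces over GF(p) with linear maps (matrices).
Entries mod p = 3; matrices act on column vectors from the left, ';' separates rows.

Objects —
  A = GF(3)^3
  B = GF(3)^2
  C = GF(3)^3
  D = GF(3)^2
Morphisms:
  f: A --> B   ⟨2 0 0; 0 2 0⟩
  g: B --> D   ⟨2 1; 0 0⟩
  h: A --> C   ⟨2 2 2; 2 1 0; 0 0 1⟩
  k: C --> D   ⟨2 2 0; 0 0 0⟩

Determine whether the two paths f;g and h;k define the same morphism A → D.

Answer: DOES NOT COMMUTE

Work:
Path 1 = f;g:
  e0=[1,0,0] f-->[2,0] g-->[1,0]
  e1=[0,1,0] f-->[0,2] g-->[2,0]
  e2=[0,0,1] f-->[0,0] g-->[0,0]
  composite₁ = ⟨1 2 0; 0 0 0⟩
Path 2 = h;k:
  e0=[1,0,0] h-->[2,2,0] k-->[2,0]
  e1=[0,1,0] h-->[2,1,0] k-->[0,0]
  e2=[0,0,1] h-->[2,0,1] k-->[1,0]
  composite₂ = ⟨2 0 1; 0 0 0⟩
Equal? distinct morphisms ✗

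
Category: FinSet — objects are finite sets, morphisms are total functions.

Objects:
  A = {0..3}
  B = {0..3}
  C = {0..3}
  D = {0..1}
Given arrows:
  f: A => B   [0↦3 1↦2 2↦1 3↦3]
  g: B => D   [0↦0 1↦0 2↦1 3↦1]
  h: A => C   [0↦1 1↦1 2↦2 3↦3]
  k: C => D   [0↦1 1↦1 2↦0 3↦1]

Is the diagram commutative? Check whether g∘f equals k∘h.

Along f;g (path 1):
  0 f=>3 g=>1
  1 f=>2 g=>1
  2 f=>1 g=>0
  3 f=>3 g=>1
  composite₁ = [0↦1 1↦1 2↦0 3↦1]
Along h;k (path 2):
  0 h=>1 k=>1
  1 h=>1 k=>1
  2 h=>2 k=>0
  3 h=>3 k=>1
  composite₂ = [0↦1 1↦1 2↦0 3↦1]
Equal? YES — commutes

Answer: COMMUTES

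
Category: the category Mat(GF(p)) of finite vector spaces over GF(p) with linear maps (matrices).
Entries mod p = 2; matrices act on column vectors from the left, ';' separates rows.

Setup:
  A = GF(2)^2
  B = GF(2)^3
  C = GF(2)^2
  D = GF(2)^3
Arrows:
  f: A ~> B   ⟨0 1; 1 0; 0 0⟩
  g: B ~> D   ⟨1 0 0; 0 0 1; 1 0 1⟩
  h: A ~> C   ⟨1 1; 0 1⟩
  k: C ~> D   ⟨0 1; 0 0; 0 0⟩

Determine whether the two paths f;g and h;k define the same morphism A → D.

Along f;g (path 1):
  e0=⟨1,0⟩ f~>⟨0,1,0⟩ g~>⟨0,0,0⟩
  e1=⟨0,1⟩ f~>⟨1,0,0⟩ g~>⟨1,0,1⟩
  result₁ = ⟨0 1; 0 0; 0 1⟩
Along h;k (path 2):
  e0=⟨1,0⟩ h~>⟨1,0⟩ k~>⟨0,0,0⟩
  e1=⟨0,1⟩ h~>⟨1,1⟩ k~>⟨1,0,0⟩
  result₂ = ⟨0 1; 0 0; 0 0⟩
Equal? differ; not commutative

Answer: DOES NOT COMMUTE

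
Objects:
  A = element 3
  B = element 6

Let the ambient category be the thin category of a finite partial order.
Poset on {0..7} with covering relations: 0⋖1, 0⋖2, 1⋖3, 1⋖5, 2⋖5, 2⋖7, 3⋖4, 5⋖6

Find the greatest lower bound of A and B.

Common predecessors of 3,6: {0,1}
  0 ≤ 1
  1 ≤ 1
glb = 1

Answer: A∧B = 1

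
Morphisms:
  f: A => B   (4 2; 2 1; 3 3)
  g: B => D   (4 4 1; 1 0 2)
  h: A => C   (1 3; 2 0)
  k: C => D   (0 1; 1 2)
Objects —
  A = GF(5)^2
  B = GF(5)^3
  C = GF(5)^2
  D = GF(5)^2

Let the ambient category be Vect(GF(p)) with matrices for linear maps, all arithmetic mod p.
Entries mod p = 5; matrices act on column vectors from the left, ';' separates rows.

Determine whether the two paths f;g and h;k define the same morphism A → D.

Answer: COMMUTES

Work:
Path 1 = f;g:
  e0=[1,0] f=>[4,2,3] g=>[2,0]
  e1=[0,1] f=>[2,1,3] g=>[0,3]
  composite₁ = (2 0; 0 3)
Path 2 = h;k:
  e0=[1,0] h=>[1,2] k=>[2,0]
  e1=[0,1] h=>[3,0] k=>[0,3]
  composite₂ = (2 0; 0 3)
Equal? same morphism ✓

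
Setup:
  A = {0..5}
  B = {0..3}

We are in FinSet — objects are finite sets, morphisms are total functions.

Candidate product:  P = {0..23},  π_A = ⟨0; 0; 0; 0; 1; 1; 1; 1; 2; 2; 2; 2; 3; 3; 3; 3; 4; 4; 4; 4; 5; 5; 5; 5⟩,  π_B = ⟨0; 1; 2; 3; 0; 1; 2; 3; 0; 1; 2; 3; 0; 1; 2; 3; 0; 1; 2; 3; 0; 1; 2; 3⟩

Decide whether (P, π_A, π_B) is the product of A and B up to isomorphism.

|A|·|B| = 6·4 = 24;  |P| = 24
Check the pairing map k ↦ (π_A(k), π_B(k)):
  0 : (0,0)
  1 : (0,1)
  2 : (0,2)
  3 : (0,3)
  4 : (1,0)
  5 : (1,1)
  6 : (1,2)
  7 : (1,3)
  8 : (2,0)
  9 : (2,1)
  10 : (2,2)
  11 : (2,3)
  12 : (3,0)
  13 : (3,1)
  14 : (3,2)
  15 : (3,3)
  16 : (4,0)
  17 : (4,1)
  18 : (4,2)
  19 : (4,3)
  20 : (5,0)
  21 : (5,1)
  22 : (5,2)
  23 : (5,3)
distinct pairs in image: 24 / 24 needed
  → bijection onto A×B; projections well-typed.

Answer: VALID PRODUCT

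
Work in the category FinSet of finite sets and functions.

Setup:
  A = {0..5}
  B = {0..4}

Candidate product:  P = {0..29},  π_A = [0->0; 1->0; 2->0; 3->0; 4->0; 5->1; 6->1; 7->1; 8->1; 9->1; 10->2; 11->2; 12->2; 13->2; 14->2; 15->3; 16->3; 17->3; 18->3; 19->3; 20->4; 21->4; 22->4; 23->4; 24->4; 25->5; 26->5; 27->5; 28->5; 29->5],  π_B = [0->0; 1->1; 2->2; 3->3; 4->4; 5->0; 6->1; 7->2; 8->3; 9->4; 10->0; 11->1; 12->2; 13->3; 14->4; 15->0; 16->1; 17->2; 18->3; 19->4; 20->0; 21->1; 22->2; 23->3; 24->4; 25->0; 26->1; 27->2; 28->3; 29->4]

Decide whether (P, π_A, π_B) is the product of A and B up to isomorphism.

|A|·|B| = 6·5 = 30;  |P| = 30
Check the pairing map k ↦ (π_A(k), π_B(k)):
  0 -> (0,0)
  1 -> (0,1)
  2 -> (0,2)
  3 -> (0,3)
  4 -> (0,4)
  5 -> (1,0)
  6 -> (1,1)
  7 -> (1,2)
  8 -> (1,3)
  9 -> (1,4)
  10 -> (2,0)
  11 -> (2,1)
  12 -> (2,2)
  13 -> (2,3)
  14 -> (2,4)
  15 -> (3,0)
  16 -> (3,1)
  17 -> (3,2)
  18 -> (3,3)
  19 -> (3,4)
  20 -> (4,0)
  21 -> (4,1)
  22 -> (4,2)
  23 -> (4,3)
  24 -> (4,4)
  25 -> (5,0)
  26 -> (5,1)
  27 -> (5,2)
  28 -> (5,3)
  29 -> (5,4)
distinct pairs in image: 30 / 30 needed
  → bijection onto A×B; projections well-typed.

Answer: VALID PRODUCT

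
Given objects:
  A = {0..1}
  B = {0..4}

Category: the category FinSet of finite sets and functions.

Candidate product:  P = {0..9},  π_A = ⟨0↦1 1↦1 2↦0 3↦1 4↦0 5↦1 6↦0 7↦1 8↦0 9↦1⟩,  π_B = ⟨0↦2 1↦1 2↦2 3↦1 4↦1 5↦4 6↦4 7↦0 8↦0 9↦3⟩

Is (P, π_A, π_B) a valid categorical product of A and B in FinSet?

|A|·|B| = 2·5 = 10;  |P| = 10
Check the pairing map k ↦ (π_A(k), π_B(k)):
  0 ↦ (1,2)
  1 ↦ (1,1)
  2 ↦ (0,2)
  3 ↦ (1,1)  ✗ repeats pair of k=1
  4 ↦ (0,1)
  5 ↦ (1,4)
  6 ↦ (0,4)
  7 ↦ (1,0)
  8 ↦ (0,0)
  9 ↦ (1,3)
distinct pairs in image: 9 / 10 needed
  → (1,1) hit at k=1 and k=3

Answer: NOT A VALID PRODUCT — duplicate pair at indices 3,1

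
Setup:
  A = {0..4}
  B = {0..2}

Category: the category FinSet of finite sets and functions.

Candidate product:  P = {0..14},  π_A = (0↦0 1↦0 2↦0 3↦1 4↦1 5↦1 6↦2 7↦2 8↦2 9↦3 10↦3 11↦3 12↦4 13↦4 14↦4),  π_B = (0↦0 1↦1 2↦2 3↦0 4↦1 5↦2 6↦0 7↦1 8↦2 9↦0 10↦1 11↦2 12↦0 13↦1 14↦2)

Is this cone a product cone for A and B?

|A|·|B| = 5·3 = 15;  |P| = 15
Check the pairing map k ↦ (π_A(k), π_B(k)):
  0 ↦ (0,0)
  1 ↦ (0,1)
  2 ↦ (0,2)
  3 ↦ (1,0)
  4 ↦ (1,1)
  5 ↦ (1,2)
  6 ↦ (2,0)
  7 ↦ (2,1)
  8 ↦ (2,2)
  9 ↦ (3,0)
  10 ↦ (3,1)
  11 ↦ (3,2)
  12 ↦ (4,0)
  13 ↦ (4,1)
  14 ↦ (4,2)
distinct pairs in image: 15 / 15 needed
  → bijection onto A×B; projections well-typed.

Answer: VALID PRODUCT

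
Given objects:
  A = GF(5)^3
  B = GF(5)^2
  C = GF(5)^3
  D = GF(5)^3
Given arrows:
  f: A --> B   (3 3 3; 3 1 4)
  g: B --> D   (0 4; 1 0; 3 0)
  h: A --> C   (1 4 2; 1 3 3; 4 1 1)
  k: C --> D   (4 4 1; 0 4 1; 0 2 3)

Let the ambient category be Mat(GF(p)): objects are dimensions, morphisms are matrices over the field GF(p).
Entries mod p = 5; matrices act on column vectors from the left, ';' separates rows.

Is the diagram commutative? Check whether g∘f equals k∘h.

Along f;g (path 1):
  e0=[1,0,0] f-->[3,3] g-->[2,3,4]
  e1=[0,1,0] f-->[3,1] g-->[4,3,4]
  e2=[0,0,1] f-->[3,4] g-->[1,3,4]
  composite₁ = (2 4 1; 3 3 3; 4 4 4)
Along h;k (path 2):
  e0=[1,0,0] h-->[1,1,4] k-->[2,3,4]
  e1=[0,1,0] h-->[4,3,1] k-->[4,3,4]
  e2=[0,0,1] h-->[2,3,1] k-->[1,3,4]
  composite₂ = (2 4 1; 3 3 3; 4 4 4)
Equal? equal; square commutes

Answer: COMMUTES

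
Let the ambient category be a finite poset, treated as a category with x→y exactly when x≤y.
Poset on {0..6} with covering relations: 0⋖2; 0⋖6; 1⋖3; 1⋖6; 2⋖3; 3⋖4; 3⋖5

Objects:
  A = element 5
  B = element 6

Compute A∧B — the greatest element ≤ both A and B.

Common predecessors of 5,6: {0,1}
  maximal lower bounds 0 and 1 are incomparable: neither 0⊑1 nor 1⊑0
→ no greatest lower bound exists

Answer: NO MEET EXISTS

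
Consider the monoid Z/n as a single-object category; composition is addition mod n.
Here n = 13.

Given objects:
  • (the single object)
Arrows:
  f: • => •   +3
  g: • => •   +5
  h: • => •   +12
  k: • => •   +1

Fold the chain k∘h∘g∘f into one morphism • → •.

  0 +3≡3 +5≡8 +12≡7 +1≡8  (mod 13)
composite: +8

Answer: +8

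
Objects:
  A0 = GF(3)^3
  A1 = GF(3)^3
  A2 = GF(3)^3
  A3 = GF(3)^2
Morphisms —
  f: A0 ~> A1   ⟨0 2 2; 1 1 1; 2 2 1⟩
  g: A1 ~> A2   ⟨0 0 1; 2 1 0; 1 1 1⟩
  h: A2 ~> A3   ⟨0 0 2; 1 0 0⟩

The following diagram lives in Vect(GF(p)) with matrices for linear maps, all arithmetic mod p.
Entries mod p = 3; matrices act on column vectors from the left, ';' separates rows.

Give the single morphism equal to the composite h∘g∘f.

  e0=(1,0,0) f~>(0,1,2) g~>(2,1,0) h~>(0,2)
  e1=(0,1,0) f~>(2,1,2) g~>(2,2,2) h~>(1,2)
  e2=(0,0,1) f~>(2,1,1) g~>(1,2,1) h~>(2,1)
⟦path⟧: ⟨0 1 2; 2 2 1⟩

Answer: ⟨0 1 2; 2 2 1⟩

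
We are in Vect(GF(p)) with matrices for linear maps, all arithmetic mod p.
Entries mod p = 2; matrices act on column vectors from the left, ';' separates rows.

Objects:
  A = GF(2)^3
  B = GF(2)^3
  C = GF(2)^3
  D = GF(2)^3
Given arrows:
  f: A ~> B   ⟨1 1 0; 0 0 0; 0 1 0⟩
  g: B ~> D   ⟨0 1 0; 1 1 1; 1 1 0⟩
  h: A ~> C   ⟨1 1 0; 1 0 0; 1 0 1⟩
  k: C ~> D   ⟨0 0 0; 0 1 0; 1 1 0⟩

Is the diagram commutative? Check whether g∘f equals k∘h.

Along f;g (path 1):
  e0=(1,0,0) f~>(1,0,0) g~>(0,1,1)
  e1=(0,1,0) f~>(1,0,1) g~>(0,0,1)
  e2=(0,0,1) f~>(0,0,0) g~>(0,0,0)
  ⟦path⟧₁ = ⟨0 0 0; 1 0 0; 1 1 0⟩
Along h;k (path 2):
  e0=(1,0,0) h~>(1,1,1) k~>(0,1,0)
  e1=(0,1,0) h~>(1,0,0) k~>(0,0,1)
  e2=(0,0,1) h~>(0,0,1) k~>(0,0,0)
  ⟦path⟧₂ = ⟨0 0 0; 1 0 0; 0 1 0⟩
Equal? distinct morphisms ✗

Answer: DOES NOT COMMUTE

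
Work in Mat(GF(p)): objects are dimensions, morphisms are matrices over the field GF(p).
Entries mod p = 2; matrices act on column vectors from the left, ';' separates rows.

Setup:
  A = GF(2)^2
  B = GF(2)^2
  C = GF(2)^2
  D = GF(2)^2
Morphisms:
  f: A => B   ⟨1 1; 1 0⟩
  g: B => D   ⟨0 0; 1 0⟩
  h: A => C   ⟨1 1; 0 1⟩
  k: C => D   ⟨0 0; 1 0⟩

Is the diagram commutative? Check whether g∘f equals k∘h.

Along f;g (path 1):
  e0=⟨1,0⟩ f=>⟨1,1⟩ g=>⟨0,1⟩
  e1=⟨0,1⟩ f=>⟨1,0⟩ g=>⟨0,1⟩
  ⟦path⟧₁ = ⟨0 0; 1 1⟩
Along h;k (path 2):
  e0=⟨1,0⟩ h=>⟨1,0⟩ k=>⟨0,1⟩
  e1=⟨0,1⟩ h=>⟨1,1⟩ k=>⟨0,1⟩
  ⟦path⟧₂ = ⟨0 0; 1 1⟩
Equal? same morphism ✓

Answer: COMMUTES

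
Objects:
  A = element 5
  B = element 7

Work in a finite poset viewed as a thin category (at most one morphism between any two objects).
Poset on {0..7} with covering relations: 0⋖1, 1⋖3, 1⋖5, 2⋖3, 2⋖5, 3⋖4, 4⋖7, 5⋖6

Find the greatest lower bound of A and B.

{x : x<=A ∧ x<=B} = {0,1,2}  (A=5, B=7)
  maximal lower bounds 1 and 2 are incomparable: neither 1<=2 nor 2<=1
→ no greatest lower bound exists

Answer: NO MEET EXISTS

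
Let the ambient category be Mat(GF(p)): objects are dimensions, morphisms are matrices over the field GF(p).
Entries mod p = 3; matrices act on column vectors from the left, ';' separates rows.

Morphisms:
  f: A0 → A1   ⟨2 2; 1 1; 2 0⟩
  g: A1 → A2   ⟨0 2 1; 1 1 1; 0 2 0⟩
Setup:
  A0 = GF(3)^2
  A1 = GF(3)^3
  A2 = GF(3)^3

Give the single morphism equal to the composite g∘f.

Answer: ⟨1 2; 2 0; 2 2⟩

Work:
  e0=(1,0) f→(2,1,2) g→(1,2,2)
  e1=(0,1) f→(2,1,0) g→(2,0,2)
result: ⟨1 2; 2 0; 2 2⟩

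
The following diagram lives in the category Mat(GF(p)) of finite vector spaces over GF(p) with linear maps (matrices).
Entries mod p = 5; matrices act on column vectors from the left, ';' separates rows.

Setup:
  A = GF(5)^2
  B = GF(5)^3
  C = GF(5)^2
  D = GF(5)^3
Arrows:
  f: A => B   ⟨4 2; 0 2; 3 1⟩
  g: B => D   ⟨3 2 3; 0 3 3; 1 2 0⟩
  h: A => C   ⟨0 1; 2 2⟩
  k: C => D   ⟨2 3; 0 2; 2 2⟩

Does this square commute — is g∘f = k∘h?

Answer: COMMUTES

Derivation:
Path 1 = f;g:
  e0=(1,0) f=>(4,0,3) g=>(1,4,4)
  e1=(0,1) f=>(2,2,1) g=>(3,4,1)
  composite₁ = ⟨1 3; 4 4; 4 1⟩
Path 2 = h;k:
  e0=(1,0) h=>(0,2) k=>(1,4,4)
  e1=(0,1) h=>(1,2) k=>(3,4,1)
  composite₂ = ⟨1 3; 4 4; 4 1⟩
Equal? equal; square commutes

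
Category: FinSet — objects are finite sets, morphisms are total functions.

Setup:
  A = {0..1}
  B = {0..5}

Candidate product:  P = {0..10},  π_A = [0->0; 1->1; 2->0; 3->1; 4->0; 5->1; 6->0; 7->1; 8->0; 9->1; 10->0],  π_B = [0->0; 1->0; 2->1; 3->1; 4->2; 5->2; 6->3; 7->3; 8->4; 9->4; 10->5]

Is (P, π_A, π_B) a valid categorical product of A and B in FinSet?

|A|·|B| = 2·6 = 12;  |P| = 11
  → cardinalities differ; no bijection possible.

Answer: NOT A VALID PRODUCT — |P|=11 ≠ |A|·|B|=12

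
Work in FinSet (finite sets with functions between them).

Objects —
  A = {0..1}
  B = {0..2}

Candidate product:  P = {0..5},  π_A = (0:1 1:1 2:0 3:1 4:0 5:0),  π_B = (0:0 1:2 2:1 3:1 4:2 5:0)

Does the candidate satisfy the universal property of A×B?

|A|·|B| = 2·3 = 6;  |P| = 6
Check the pairing map k ↦ (π_A(k), π_B(k)):
  0 : (1,0)
  1 : (1,2)
  2 : (0,1)
  3 : (1,1)
  4 : (0,2)
  5 : (0,0)
distinct pairs in image: 6 / 6 needed
  → bijection onto A×B; projections well-typed.

Answer: VALID PRODUCT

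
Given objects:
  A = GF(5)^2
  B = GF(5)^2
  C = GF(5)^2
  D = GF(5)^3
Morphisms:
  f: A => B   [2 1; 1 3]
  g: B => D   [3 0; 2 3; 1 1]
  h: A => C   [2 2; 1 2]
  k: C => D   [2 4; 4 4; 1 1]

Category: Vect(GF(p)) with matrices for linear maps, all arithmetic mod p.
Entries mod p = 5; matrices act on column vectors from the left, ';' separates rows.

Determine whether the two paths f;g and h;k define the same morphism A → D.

1) trace f;g:
  e0=⟨1,0⟩ f=>⟨2,1⟩ g=>⟨1,2,3⟩
  e1=⟨0,1⟩ f=>⟨1,3⟩ g=>⟨3,1,4⟩
  result₁ = [1 3; 2 1; 3 4]
2) trace h;k:
  e0=⟨1,0⟩ h=>⟨2,1⟩ k=>⟨3,2,3⟩
  e1=⟨0,1⟩ h=>⟨2,2⟩ k=>⟨2,1,4⟩
  result₂ = [3 2; 2 1; 3 4]
Equal? differ; not commutative

Answer: DOES NOT COMMUTE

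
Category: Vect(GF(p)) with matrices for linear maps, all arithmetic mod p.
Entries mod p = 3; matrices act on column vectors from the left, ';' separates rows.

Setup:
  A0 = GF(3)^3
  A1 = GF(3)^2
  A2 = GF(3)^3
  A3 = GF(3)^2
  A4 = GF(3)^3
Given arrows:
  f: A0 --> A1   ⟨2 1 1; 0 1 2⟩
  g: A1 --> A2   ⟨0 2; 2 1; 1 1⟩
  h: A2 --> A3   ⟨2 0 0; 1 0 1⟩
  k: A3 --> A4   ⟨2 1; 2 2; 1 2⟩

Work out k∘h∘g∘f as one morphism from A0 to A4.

  e0=(1,0,0) f-->(2,0) g-->(0,1,2) h-->(0,2) k-->(2,1,1)
  e1=(0,1,0) f-->(1,1) g-->(2,0,2) h-->(1,1) k-->(0,1,0)
  e2=(0,0,1) f-->(1,2) g-->(1,1,0) h-->(2,1) k-->(2,0,1)
result: ⟨2 0 2; 1 1 0; 1 0 1⟩

Answer: ⟨2 0 2; 1 1 0; 1 0 1⟩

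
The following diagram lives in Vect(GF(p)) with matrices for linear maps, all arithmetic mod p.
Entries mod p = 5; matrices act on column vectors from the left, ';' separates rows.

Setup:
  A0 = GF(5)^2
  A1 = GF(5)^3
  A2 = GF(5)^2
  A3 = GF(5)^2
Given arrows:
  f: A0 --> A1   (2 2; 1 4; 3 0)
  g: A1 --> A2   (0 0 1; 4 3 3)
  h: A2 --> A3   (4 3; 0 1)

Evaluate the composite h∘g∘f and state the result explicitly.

  e0=[1,0] f-->[2,1,3] g-->[3,0] h-->[2,0]
  e1=[0,1] f-->[2,4,0] g-->[0,0] h-->[0,0]
composite: (2 0; 0 0)

Answer: (2 0; 0 0)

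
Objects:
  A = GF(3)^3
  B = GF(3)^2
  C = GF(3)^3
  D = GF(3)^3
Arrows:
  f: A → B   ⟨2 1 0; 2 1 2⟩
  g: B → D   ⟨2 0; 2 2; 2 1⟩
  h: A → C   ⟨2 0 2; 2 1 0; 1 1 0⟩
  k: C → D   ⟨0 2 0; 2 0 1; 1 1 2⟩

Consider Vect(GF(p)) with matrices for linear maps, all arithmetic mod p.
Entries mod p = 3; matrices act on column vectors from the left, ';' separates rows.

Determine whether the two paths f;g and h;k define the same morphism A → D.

Answer: COMMUTES

Derivation:
1) trace f;g:
  e0=[1,0,0] f→[2,2] g→[1,2,0]
  e1=[0,1,0] f→[1,1] g→[2,1,0]
  e2=[0,0,1] f→[0,2] g→[0,1,2]
  result₁ = ⟨1 2 0; 2 1 1; 0 0 2⟩
2) trace h;k:
  e0=[1,0,0] h→[2,2,1] k→[1,2,0]
  e1=[0,1,0] h→[0,1,1] k→[2,1,0]
  e2=[0,0,1] h→[2,0,0] k→[0,1,2]
  result₂ = ⟨1 2 0; 2 1 1; 0 0 2⟩
Equal? YES — commutes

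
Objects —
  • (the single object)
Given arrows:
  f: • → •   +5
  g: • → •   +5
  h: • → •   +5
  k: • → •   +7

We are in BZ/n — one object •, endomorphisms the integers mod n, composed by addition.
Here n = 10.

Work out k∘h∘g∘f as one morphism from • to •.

Answer: +2

Derivation:
  0 +5≡5 +5≡0 +5≡5 +7≡2  (mod 10)
composite: +2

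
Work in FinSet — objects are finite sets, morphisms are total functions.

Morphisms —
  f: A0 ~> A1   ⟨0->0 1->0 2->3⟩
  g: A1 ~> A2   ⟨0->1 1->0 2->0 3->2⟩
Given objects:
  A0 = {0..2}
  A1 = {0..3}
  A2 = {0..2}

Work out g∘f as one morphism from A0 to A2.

  0 f~>0 g~>1
  1 f~>0 g~>1
  2 f~>3 g~>2
composite: ⟨0->1 1->1 2->2⟩

Answer: ⟨0->1 1->1 2->2⟩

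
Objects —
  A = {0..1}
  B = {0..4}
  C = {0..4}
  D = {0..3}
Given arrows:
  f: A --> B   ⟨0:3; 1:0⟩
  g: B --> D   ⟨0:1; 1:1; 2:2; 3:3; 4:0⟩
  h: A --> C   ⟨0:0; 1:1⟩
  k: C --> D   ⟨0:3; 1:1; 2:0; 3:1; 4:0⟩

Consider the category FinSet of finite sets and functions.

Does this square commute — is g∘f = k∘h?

Along f;g (path 1):
  0 f-->3 g-->3
  1 f-->0 g-->1
  result₁ = ⟨0:3; 1:1⟩
Along h;k (path 2):
  0 h-->0 k-->3
  1 h-->1 k-->1
  result₂ = ⟨0:3; 1:1⟩
Equal? same morphism ✓

Answer: COMMUTES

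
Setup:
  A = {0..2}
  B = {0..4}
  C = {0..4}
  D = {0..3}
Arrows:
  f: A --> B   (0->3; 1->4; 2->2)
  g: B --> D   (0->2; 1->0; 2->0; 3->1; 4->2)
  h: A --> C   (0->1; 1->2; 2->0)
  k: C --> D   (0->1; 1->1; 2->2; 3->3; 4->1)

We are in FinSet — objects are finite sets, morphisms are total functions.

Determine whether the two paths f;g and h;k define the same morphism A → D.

1) trace f;g:
  0 f-->3 g-->1
  1 f-->4 g-->2
  2 f-->2 g-->0
  ⟦path⟧₁ = (0->1; 1->2; 2->0)
2) trace h;k:
  0 h-->1 k-->1
  1 h-->2 k-->2
  2 h-->0 k-->1
  ⟦path⟧₂ = (0->1; 1->2; 2->1)
Equal? distinct morphisms ✗

Answer: DOES NOT COMMUTE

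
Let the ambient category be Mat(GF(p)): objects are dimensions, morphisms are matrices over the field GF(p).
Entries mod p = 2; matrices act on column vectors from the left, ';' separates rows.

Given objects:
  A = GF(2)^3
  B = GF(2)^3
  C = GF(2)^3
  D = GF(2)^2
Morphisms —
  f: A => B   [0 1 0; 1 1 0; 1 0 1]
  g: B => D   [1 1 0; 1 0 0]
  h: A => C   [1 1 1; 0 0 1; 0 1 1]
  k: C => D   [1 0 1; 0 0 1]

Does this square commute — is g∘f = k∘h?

Answer: DOES NOT COMMUTE

Derivation:
Along f;g (path 1):
  e0=⟨1,0,0⟩ f=>⟨0,1,1⟩ g=>⟨1,0⟩
  e1=⟨0,1,0⟩ f=>⟨1,1,0⟩ g=>⟨0,1⟩
  e2=⟨0,0,1⟩ f=>⟨0,0,1⟩ g=>⟨0,0⟩
  result₁ = [1 0 0; 0 1 0]
Along h;k (path 2):
  e0=⟨1,0,0⟩ h=>⟨1,0,0⟩ k=>⟨1,0⟩
  e1=⟨0,1,0⟩ h=>⟨1,0,1⟩ k=>⟨0,1⟩
  e2=⟨0,0,1⟩ h=>⟨1,1,1⟩ k=>⟨0,1⟩
  result₂ = [1 0 0; 0 1 1]
Equal? differ; not commutative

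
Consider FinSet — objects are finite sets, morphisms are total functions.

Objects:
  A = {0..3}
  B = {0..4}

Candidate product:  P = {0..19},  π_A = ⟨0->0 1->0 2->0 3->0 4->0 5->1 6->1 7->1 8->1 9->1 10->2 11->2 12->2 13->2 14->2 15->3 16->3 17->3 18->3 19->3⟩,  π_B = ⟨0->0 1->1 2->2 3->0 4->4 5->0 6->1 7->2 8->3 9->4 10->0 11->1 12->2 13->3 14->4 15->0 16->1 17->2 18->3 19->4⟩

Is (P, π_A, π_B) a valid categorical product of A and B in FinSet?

|A|·|B| = 4·5 = 20;  |P| = 20
Check the pairing map k ↦ (π_A(k), π_B(k)):
  0 -> (0,0)
  1 -> (0,1)
  2 -> (0,2)
  3 -> (0,0)  ✗ repeats pair of k=0
  4 -> (0,4)
  5 -> (1,0)
  6 -> (1,1)
  7 -> (1,2)
  8 -> (1,3)
  9 -> (1,4)
  10 -> (2,0)
  11 -> (2,1)
  12 -> (2,2)
  13 -> (2,3)
  14 -> (2,4)
  15 -> (3,0)
  16 -> (3,1)
  17 -> (3,2)
  18 -> (3,3)
  19 -> (3,4)
distinct pairs in image: 19 / 20 needed
  → (0,0) hit at k=0 and k=3

Answer: NOT A VALID PRODUCT — duplicate pair at indices 0,3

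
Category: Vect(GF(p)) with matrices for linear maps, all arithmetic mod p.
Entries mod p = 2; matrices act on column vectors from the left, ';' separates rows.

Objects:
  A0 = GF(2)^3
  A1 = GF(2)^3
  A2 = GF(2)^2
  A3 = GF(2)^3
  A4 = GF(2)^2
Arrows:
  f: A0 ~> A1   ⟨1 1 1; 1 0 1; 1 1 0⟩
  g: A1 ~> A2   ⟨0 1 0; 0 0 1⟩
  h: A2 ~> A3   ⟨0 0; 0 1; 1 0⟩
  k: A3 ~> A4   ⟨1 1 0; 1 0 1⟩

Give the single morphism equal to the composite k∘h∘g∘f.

Answer: ⟨1 1 0; 1 0 1⟩

Work:
  e0=[1,0,0] f~>[1,1,1] g~>[1,1] h~>[0,1,1] k~>[1,1]
  e1=[0,1,0] f~>[1,0,1] g~>[0,1] h~>[0,1,0] k~>[1,0]
  e2=[0,0,1] f~>[1,1,0] g~>[1,0] h~>[0,0,1] k~>[0,1]
result: ⟨1 1 0; 1 0 1⟩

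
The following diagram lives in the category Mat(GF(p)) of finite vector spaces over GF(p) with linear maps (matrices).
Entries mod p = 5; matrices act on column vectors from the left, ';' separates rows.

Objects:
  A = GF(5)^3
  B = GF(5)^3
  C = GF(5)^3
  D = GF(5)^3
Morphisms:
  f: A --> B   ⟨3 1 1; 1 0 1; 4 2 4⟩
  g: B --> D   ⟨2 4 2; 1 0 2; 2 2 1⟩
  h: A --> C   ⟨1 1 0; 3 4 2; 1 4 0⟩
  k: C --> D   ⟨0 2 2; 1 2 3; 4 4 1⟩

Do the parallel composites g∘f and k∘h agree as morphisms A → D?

Path 1 = f;g:
  e0=[1,0,0] f-->[3,1,4] g-->[3,1,2]
  e1=[0,1,0] f-->[1,0,2] g-->[1,0,4]
  e2=[0,0,1] f-->[1,1,4] g-->[4,4,3]
  ⟦path⟧₁ = ⟨3 1 4; 1 0 4; 2 4 3⟩
Path 2 = h;k:
  e0=[1,0,0] h-->[1,3,1] k-->[3,0,2]
  e1=[0,1,0] h-->[1,4,4] k-->[1,1,4]
  e2=[0,0,1] h-->[0,2,0] k-->[4,4,3]
  ⟦path⟧₂ = ⟨3 1 4; 0 1 4; 2 4 3⟩
Equal? distinct morphisms ✗

Answer: DOES NOT COMMUTE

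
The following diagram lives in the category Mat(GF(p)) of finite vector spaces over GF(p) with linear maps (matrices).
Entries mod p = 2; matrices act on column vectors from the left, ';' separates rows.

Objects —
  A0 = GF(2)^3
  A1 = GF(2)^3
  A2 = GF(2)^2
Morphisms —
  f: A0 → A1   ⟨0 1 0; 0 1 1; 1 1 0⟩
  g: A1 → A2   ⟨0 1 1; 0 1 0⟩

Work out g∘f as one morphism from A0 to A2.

Answer: ⟨1 0 1; 0 1 1⟩

Trace:
  e0=(1,0,0) f→(0,0,1) g→(1,0)
  e1=(0,1,0) f→(1,1,1) g→(0,1)
  e2=(0,0,1) f→(0,1,0) g→(1,1)
result: ⟨1 0 1; 0 1 1⟩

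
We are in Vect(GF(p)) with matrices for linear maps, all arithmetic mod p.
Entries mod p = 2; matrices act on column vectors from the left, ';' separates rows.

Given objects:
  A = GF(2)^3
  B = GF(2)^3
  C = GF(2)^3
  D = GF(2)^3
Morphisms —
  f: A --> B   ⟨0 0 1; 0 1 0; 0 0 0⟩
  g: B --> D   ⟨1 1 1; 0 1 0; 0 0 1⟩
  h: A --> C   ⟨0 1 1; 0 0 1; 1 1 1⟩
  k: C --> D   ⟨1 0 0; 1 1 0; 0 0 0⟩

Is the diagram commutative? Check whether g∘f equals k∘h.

Along f;g (path 1):
  e0=(1,0,0) f-->(0,0,0) g-->(0,0,0)
  e1=(0,1,0) f-->(0,1,0) g-->(1,1,0)
  e2=(0,0,1) f-->(1,0,0) g-->(1,0,0)
  composite₁ = ⟨0 1 1; 0 1 0; 0 0 0⟩
Along h;k (path 2):
  e0=(1,0,0) h-->(0,0,1) k-->(0,0,0)
  e1=(0,1,0) h-->(1,0,1) k-->(1,1,0)
  e2=(0,0,1) h-->(1,1,1) k-->(1,0,0)
  composite₂ = ⟨0 1 1; 0 1 0; 0 0 0⟩
Equal? equal; square commutes

Answer: COMMUTES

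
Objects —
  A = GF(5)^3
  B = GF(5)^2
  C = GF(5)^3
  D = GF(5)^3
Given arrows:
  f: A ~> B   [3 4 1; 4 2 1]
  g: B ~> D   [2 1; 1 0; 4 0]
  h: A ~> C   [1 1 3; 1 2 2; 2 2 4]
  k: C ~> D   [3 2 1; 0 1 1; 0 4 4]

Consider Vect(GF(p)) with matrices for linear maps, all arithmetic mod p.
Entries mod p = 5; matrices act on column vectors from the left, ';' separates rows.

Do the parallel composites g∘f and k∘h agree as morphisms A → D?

Path 1 = f;g:
  e0=⟨1,0,0⟩ f~>⟨3,4⟩ g~>⟨0,3,2⟩
  e1=⟨0,1,0⟩ f~>⟨4,2⟩ g~>⟨0,4,1⟩
  e2=⟨0,0,1⟩ f~>⟨1,1⟩ g~>⟨3,1,4⟩
  result₁ = [0 0 3; 3 4 1; 2 1 4]
Path 2 = h;k:
  e0=⟨1,0,0⟩ h~>⟨1,1,2⟩ k~>⟨2,3,2⟩
  e1=⟨0,1,0⟩ h~>⟨1,2,2⟩ k~>⟨4,4,1⟩
  e2=⟨0,0,1⟩ h~>⟨3,2,4⟩ k~>⟨2,1,4⟩
  result₂ = [2 4 2; 3 4 1; 2 1 4]
Equal? differ; not commutative

Answer: DOES NOT COMMUTE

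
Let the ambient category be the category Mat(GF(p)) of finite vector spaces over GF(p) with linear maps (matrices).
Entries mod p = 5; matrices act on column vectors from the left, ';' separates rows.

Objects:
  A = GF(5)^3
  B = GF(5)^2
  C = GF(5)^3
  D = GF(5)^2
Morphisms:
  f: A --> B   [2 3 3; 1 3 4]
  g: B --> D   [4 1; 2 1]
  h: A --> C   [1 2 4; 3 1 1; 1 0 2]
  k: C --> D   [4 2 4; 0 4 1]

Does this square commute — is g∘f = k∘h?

Answer: DOES NOT COMMUTE

Work:
1) trace f;g:
  e0=[1,0,0] f-->[2,1] g-->[4,0]
  e1=[0,1,0] f-->[3,3] g-->[0,4]
  e2=[0,0,1] f-->[3,4] g-->[1,0]
  composite₁ = [4 0 1; 0 4 0]
2) trace h;k:
  e0=[1,0,0] h-->[1,3,1] k-->[4,3]
  e1=[0,1,0] h-->[2,1,0] k-->[0,4]
  e2=[0,0,1] h-->[4,1,2] k-->[1,1]
  composite₂ = [4 0 1; 3 4 1]
Equal? NO — does not commute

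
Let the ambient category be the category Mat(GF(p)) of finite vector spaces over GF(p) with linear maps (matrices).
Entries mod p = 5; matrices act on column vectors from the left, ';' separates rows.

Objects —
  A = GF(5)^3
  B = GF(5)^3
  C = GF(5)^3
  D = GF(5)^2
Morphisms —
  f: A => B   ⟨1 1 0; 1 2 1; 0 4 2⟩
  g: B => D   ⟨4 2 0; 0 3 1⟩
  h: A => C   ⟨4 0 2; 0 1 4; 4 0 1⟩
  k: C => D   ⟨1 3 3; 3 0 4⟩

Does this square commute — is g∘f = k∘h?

Answer: COMMUTES

Work:
Path 1 = f;g:
  e0=[1,0,0] f=>[1,1,0] g=>[1,3]
  e1=[0,1,0] f=>[1,2,4] g=>[3,0]
  e2=[0,0,1] f=>[0,1,2] g=>[2,0]
  result₁ = ⟨1 3 2; 3 0 0⟩
Path 2 = h;k:
  e0=[1,0,0] h=>[4,0,4] k=>[1,3]
  e1=[0,1,0] h=>[0,1,0] k=>[3,0]
  e2=[0,0,1] h=>[2,4,1] k=>[2,0]
  result₂ = ⟨1 3 2; 3 0 0⟩
Equal? equal; square commutes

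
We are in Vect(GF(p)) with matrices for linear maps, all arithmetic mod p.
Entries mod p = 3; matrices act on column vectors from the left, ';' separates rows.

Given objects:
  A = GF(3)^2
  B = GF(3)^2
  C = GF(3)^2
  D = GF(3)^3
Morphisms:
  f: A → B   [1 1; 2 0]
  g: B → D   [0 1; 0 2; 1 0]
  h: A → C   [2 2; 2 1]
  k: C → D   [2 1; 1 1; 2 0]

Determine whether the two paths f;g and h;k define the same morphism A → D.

Answer: DOES NOT COMMUTE

Derivation:
Along f;g (path 1):
  e0=[1,0] f→[1,2] g→[2,1,1]
  e1=[0,1] f→[1,0] g→[0,0,1]
  composite₁ = [2 0; 1 0; 1 1]
Along h;k (path 2):
  e0=[1,0] h→[2,2] k→[0,1,1]
  e1=[0,1] h→[2,1] k→[2,0,1]
  composite₂ = [0 2; 1 0; 1 1]
Equal? distinct morphisms ✗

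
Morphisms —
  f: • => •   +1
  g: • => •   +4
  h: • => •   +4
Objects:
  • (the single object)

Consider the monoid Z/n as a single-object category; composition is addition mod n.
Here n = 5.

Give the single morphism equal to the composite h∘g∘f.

  0 +1≡1 +4≡0 +4≡4  (mod 5)
composite: +4

Answer: +4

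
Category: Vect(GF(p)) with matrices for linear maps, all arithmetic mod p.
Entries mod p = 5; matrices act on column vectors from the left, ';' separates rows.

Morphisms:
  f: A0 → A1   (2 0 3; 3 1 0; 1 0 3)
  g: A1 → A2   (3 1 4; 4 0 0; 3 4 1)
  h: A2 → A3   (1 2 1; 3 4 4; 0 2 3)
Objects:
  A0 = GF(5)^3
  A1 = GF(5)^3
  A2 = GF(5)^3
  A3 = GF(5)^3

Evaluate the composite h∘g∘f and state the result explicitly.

  e0=⟨1,0,0⟩ f→⟨2,3,1⟩ g→⟨3,3,4⟩ h→⟨3,2,3⟩
  e1=⟨0,1,0⟩ f→⟨0,1,0⟩ g→⟨1,0,4⟩ h→⟨0,4,2⟩
  e2=⟨0,0,1⟩ f→⟨3,0,3⟩ g→⟨1,2,2⟩ h→⟨2,4,0⟩
⟦path⟧: (3 0 2; 2 4 4; 3 2 0)

Answer: (3 0 2; 2 4 4; 3 2 0)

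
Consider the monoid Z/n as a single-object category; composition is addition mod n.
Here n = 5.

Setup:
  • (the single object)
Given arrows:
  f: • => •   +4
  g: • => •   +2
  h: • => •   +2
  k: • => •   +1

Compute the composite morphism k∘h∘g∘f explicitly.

Answer: +4

Derivation:
  0 +4≡4 +2≡1 +2≡3 +1≡4  (mod 5)
result: +4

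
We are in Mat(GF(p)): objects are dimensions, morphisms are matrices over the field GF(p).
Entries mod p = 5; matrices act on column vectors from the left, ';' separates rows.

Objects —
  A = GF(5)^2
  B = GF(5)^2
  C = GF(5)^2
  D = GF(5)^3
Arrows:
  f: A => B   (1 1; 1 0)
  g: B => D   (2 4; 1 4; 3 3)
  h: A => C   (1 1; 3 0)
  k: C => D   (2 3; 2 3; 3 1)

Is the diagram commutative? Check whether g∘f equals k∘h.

Answer: DOES NOT COMMUTE

Trace:
Along f;g (path 1):
  e0=[1,0] f=>[1,1] g=>[1,0,1]
  e1=[0,1] f=>[1,0] g=>[2,1,3]
  result₁ = (1 2; 0 1; 1 3)
Along h;k (path 2):
  e0=[1,0] h=>[1,3] k=>[1,1,1]
  e1=[0,1] h=>[1,0] k=>[2,2,3]
  result₂ = (1 2; 1 2; 1 3)
Equal? distinct morphisms ✗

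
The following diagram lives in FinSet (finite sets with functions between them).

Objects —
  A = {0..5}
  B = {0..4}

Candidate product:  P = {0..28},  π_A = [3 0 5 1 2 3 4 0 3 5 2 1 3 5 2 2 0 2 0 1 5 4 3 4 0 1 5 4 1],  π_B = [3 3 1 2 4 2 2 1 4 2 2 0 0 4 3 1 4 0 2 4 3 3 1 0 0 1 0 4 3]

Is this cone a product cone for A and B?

|A|·|B| = 6·5 = 30;  |P| = 29
  → cardinalities differ; no bijection possible.

Answer: NOT A VALID PRODUCT — |P|=29 ≠ |A|·|B|=30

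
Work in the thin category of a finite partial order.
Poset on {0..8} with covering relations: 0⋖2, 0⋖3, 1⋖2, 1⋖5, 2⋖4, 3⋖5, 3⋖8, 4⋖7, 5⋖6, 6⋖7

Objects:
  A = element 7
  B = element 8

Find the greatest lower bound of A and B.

Lower bounds of A=7 and B=8: {0,3}
  0 ⊑ 3
  3 ⊑ 3
glb = 3

Answer: A∧B = 3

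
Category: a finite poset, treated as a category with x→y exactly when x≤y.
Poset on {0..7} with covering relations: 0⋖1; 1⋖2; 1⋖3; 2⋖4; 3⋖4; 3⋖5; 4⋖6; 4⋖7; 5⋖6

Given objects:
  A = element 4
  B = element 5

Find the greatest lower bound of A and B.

Answer: A∧B = 3

Derivation:
Common predecessors of 4,5: {0,1,3}
  0 <= 3
  1 <= 3
  3 <= 3
glb = 3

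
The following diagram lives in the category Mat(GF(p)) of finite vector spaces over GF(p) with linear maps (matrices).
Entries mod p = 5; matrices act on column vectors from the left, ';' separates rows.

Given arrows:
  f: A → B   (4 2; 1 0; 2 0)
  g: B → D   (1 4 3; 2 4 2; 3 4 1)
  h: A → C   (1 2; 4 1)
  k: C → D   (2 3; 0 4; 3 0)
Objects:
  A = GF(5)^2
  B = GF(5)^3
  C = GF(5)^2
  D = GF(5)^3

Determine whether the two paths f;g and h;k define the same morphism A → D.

Answer: COMMUTES

Derivation:
Path 1 = f;g:
  e0=⟨1,0⟩ f→⟨4,1,2⟩ g→⟨4,1,3⟩
  e1=⟨0,1⟩ f→⟨2,0,0⟩ g→⟨2,4,1⟩
  result₁ = (4 2; 1 4; 3 1)
Path 2 = h;k:
  e0=⟨1,0⟩ h→⟨1,4⟩ k→⟨4,1,3⟩
  e1=⟨0,1⟩ h→⟨2,1⟩ k→⟨2,4,1⟩
  result₂ = (4 2; 1 4; 3 1)
Equal? same morphism ✓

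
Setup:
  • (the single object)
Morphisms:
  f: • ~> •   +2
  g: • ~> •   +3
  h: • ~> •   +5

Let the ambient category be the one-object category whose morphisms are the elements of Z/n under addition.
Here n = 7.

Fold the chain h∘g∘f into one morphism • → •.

Answer: +3

Derivation:
  0 +2≡2 +3≡5 +5≡3  (mod 7)
result: +3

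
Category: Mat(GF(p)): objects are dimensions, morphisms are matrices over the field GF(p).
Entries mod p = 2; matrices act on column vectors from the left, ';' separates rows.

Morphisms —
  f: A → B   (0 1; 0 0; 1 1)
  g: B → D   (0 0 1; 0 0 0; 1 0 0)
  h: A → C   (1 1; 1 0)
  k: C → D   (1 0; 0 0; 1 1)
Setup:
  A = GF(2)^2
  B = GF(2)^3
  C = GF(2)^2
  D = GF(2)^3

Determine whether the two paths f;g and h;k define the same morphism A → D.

Along f;g (path 1):
  e0=[1,0] f→[0,0,1] g→[1,0,0]
  e1=[0,1] f→[1,0,1] g→[1,0,1]
  result₁ = (1 1; 0 0; 0 1)
Along h;k (path 2):
  e0=[1,0] h→[1,1] k→[1,0,0]
  e1=[0,1] h→[1,0] k→[1,0,1]
  result₂ = (1 1; 0 0; 0 1)
Equal? YES — commutes

Answer: COMMUTES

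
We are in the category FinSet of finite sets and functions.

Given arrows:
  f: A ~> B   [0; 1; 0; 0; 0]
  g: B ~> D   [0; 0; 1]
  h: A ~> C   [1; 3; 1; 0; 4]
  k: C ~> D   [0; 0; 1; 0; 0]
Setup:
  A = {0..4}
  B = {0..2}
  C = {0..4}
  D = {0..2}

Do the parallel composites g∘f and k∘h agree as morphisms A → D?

Answer: COMMUTES

Derivation:
Along f;g (path 1):
  0 f~>0 g~>0
  1 f~>1 g~>0
  2 f~>0 g~>0
  3 f~>0 g~>0
  4 f~>0 g~>0
  ⟦path⟧₁ = [0; 0; 0; 0; 0]
Along h;k (path 2):
  0 h~>1 k~>0
  1 h~>3 k~>0
  2 h~>1 k~>0
  3 h~>0 k~>0
  4 h~>4 k~>0
  ⟦path⟧₂ = [0; 0; 0; 0; 0]
Equal? equal; square commutes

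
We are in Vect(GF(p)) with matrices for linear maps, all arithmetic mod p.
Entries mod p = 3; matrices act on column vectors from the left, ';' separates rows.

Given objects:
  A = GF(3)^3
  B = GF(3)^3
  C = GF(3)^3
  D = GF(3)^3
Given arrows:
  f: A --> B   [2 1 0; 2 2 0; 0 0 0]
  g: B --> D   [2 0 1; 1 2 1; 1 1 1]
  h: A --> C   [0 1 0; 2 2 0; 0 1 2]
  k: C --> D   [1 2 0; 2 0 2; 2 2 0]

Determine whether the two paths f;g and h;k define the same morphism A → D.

Answer: DOES NOT COMMUTE

Trace:
Along f;g (path 1):
  e0=[1,0,0] f-->[2,2,0] g-->[1,0,1]
  e1=[0,1,0] f-->[1,2,0] g-->[2,2,0]
  e2=[0,0,1] f-->[0,0,0] g-->[0,0,0]
  ⟦path⟧₁ = [1 2 0; 0 2 0; 1 0 0]
Along h;k (path 2):
  e0=[1,0,0] h-->[0,2,0] k-->[1,0,1]
  e1=[0,1,0] h-->[1,2,1] k-->[2,1,0]
  e2=[0,0,1] h-->[0,0,2] k-->[0,1,0]
  ⟦path⟧₂ = [1 2 0; 0 1 1; 1 0 0]
Equal? differ; not commutative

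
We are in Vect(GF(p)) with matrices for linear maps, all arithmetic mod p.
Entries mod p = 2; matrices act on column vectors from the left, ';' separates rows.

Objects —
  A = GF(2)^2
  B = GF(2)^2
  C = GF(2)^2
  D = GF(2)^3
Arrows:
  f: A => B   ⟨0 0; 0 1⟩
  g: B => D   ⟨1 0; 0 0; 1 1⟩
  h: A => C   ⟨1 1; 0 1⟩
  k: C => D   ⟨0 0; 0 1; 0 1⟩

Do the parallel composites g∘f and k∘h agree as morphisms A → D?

Answer: DOES NOT COMMUTE

Derivation:
1) trace f;g:
  e0=⟨1,0⟩ f=>⟨0,0⟩ g=>⟨0,0,0⟩
  e1=⟨0,1⟩ f=>⟨0,1⟩ g=>⟨0,0,1⟩
  result₁ = ⟨0 0; 0 0; 0 1⟩
2) trace h;k:
  e0=⟨1,0⟩ h=>⟨1,0⟩ k=>⟨0,0,0⟩
  e1=⟨0,1⟩ h=>⟨1,1⟩ k=>⟨0,1,1⟩
  result₂ = ⟨0 0; 0 1; 0 1⟩
Equal? NO — does not commute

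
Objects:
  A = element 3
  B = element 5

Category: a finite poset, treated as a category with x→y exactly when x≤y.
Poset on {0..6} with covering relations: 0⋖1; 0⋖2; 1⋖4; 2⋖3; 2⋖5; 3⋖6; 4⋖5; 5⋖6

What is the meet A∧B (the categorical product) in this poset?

Answer: A∧B = 2

Work:
Lower bounds of A=3 and B=5: {0,2}
  0 ⊑ 2
  2 ⊑ 2
glb = 2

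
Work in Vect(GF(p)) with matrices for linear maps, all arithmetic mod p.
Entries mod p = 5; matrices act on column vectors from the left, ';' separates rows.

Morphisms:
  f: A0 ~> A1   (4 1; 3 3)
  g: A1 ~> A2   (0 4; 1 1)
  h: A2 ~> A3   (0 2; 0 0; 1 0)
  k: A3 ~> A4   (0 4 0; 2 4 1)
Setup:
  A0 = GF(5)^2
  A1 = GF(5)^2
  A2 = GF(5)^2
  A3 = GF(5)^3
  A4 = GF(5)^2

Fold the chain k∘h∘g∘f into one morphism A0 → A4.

  e0=(1,0) f~>(4,3) g~>(2,2) h~>(4,0,2) k~>(0,0)
  e1=(0,1) f~>(1,3) g~>(2,4) h~>(3,0,2) k~>(0,3)
composite: (0 0; 0 3)

Answer: (0 0; 0 3)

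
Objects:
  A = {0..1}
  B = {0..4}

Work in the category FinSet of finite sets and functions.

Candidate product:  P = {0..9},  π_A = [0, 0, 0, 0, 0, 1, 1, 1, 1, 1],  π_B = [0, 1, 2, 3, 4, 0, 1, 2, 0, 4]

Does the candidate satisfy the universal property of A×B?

Answer: NOT A VALID PRODUCT — duplicate pair at indices 5,8

Work:
|A|·|B| = 2·5 = 10;  |P| = 10
Check the pairing map k ↦ (π_A(k), π_B(k)):
  0 : (0,0)
  1 : (0,1)
  2 : (0,2)
  3 : (0,3)
  4 : (0,4)
  5 : (1,0)
  6 : (1,1)
  7 : (1,2)
  8 : (1,0)  ✗ repeats pair of k=5
  9 : (1,4)
distinct pairs in image: 9 / 10 needed
  → (1,0) hit at k=5 and k=8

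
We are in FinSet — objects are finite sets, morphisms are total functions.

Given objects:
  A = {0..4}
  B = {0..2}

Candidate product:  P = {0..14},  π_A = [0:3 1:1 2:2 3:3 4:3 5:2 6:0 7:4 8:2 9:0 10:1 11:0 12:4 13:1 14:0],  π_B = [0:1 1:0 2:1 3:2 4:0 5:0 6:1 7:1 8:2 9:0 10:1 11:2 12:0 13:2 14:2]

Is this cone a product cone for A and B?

Answer: NOT A VALID PRODUCT — duplicate pair at indices 14,11

Derivation:
|A|·|B| = 5·3 = 15;  |P| = 15
Check the pairing map k ↦ (π_A(k), π_B(k)):
  0 : (3,1)
  1 : (1,0)
  2 : (2,1)
  3 : (3,2)
  4 : (3,0)
  5 : (2,0)
  6 : (0,1)
  7 : (4,1)
  8 : (2,2)
  9 : (0,0)
  10 : (1,1)
  11 : (0,2)
  12 : (4,0)
  13 : (1,2)
  14 : (0,2)  ✗ repeats pair of k=11
distinct pairs in image: 14 / 15 needed
  → (0,2) hit at k=11 and k=14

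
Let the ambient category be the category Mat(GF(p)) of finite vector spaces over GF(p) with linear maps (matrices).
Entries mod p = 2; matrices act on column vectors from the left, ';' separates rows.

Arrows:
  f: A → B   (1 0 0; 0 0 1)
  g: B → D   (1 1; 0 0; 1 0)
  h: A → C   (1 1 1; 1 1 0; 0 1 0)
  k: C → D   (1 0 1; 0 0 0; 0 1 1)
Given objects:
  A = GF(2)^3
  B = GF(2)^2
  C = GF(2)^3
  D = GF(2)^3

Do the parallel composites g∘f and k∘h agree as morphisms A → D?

Answer: COMMUTES

Work:
1) trace f;g:
  e0=⟨1,0,0⟩ f→⟨1,0⟩ g→⟨1,0,1⟩
  e1=⟨0,1,0⟩ f→⟨0,0⟩ g→⟨0,0,0⟩
  e2=⟨0,0,1⟩ f→⟨0,1⟩ g→⟨1,0,0⟩
  ⟦path⟧₁ = (1 0 1; 0 0 0; 1 0 0)
2) trace h;k:
  e0=⟨1,0,0⟩ h→⟨1,1,0⟩ k→⟨1,0,1⟩
  e1=⟨0,1,0⟩ h→⟨1,1,1⟩ k→⟨0,0,0⟩
  e2=⟨0,0,1⟩ h→⟨1,0,0⟩ k→⟨1,0,0⟩
  ⟦path⟧₂ = (1 0 1; 0 0 0; 1 0 0)
Equal? equal; square commutes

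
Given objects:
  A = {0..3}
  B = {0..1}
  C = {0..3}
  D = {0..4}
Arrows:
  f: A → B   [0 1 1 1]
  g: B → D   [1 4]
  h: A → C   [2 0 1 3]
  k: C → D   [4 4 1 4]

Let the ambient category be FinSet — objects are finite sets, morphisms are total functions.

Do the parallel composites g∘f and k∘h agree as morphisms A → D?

Answer: COMMUTES

Trace:
Along f;g (path 1):
  0 f→0 g→1
  1 f→1 g→4
  2 f→1 g→4
  3 f→1 g→4
  composite₁ = [1 4 4 4]
Along h;k (path 2):
  0 h→2 k→1
  1 h→0 k→4
  2 h→1 k→4
  3 h→3 k→4
  composite₂ = [1 4 4 4]
Equal? equal; square commutes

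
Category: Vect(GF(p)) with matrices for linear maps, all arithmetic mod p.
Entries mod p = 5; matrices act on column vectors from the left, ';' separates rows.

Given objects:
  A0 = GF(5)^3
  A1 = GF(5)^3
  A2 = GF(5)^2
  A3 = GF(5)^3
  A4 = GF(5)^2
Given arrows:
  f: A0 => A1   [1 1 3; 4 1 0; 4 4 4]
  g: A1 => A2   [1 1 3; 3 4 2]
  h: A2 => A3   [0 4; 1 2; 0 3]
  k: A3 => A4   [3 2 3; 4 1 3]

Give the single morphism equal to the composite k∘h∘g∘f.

Answer: [4 3 0; 1 4 4]

Derivation:
  e0=[1,0,0] f=>[1,4,4] g=>[2,2] h=>[3,1,1] k=>[4,1]
  e1=[0,1,0] f=>[1,1,4] g=>[4,0] h=>[0,4,0] k=>[3,4]
  e2=[0,0,1] f=>[3,0,4] g=>[0,2] h=>[3,4,1] k=>[0,4]
composite: [4 3 0; 1 4 4]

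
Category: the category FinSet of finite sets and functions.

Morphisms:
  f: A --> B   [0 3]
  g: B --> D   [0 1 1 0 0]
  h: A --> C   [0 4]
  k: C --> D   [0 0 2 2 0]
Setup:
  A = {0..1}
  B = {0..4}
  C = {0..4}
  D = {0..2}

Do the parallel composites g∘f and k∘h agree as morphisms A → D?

Answer: COMMUTES

Trace:
Along f;g (path 1):
  0 f-->0 g-->0
  1 f-->3 g-->0
  composite₁ = [0 0]
Along h;k (path 2):
  0 h-->0 k-->0
  1 h-->4 k-->0
  composite₂ = [0 0]
Equal? YES — commutes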